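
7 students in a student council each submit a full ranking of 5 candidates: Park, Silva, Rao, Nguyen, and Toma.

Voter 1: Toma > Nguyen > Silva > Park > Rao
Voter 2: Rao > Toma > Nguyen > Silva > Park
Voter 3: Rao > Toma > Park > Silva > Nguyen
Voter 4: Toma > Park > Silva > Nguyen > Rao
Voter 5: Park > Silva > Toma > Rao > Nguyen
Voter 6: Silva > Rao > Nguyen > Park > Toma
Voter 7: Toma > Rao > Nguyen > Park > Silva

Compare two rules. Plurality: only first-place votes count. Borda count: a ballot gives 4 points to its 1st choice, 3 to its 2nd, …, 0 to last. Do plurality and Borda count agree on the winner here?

Yes

Plurality first-place counts: Park 1, Silva 1, Rao 2, Nguyen 0, Toma 3 → Toma.
Borda totals: Park 12, Silva 13, Rao 15, Nguyen 10, Toma 20 → Toma.
The two rules agree on Toma.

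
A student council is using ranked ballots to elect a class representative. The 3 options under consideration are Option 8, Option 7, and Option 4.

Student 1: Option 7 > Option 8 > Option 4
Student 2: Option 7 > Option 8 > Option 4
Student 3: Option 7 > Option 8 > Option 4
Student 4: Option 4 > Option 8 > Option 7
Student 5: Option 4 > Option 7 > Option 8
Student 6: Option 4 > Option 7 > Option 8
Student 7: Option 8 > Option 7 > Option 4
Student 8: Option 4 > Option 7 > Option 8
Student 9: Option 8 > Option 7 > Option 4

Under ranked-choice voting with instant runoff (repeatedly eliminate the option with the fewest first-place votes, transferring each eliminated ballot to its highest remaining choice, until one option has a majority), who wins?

Option 7

Round 1: Option 4 4, Option 7 3, Option 8 2. Option 8 has the fewest and is eliminated.
Round 2: Option 7 5, Option 4 4. Option 7 has a majority.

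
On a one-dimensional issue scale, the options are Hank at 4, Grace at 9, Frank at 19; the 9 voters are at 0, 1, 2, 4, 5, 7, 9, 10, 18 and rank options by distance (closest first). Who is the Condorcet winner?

With single-peaked preferences on a line, the Condorcet winner is the candidate closest to the median voter.
The median voter (position 5) is closest to Hank at 4.
Check: Hank vs Grace — voters closer to Hank: 5 of 9.

Hank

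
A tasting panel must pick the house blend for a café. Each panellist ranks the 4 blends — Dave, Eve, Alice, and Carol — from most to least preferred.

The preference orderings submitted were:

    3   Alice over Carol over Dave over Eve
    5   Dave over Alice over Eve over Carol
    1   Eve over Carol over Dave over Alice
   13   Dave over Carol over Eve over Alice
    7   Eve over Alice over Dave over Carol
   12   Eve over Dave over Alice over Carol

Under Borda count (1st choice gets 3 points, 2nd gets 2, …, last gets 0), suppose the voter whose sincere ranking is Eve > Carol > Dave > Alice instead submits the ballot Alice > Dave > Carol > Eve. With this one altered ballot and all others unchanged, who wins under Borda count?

Dave

Borda totals with the altered ballot: Dave 90, Eve 75, Alice 48, Carol 33.
The winner is unchanged: still Dave.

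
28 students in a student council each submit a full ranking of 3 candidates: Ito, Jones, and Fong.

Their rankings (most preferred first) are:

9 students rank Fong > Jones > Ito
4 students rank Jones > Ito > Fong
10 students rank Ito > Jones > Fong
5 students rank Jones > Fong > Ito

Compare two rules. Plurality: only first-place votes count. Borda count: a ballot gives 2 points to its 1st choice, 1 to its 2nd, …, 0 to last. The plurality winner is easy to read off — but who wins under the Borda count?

Plurality first-place counts: Ito 10, Jones 9, Fong 9 → Ito.
Borda totals: Ito 24, Jones 37, Fong 23 → Jones.

Jones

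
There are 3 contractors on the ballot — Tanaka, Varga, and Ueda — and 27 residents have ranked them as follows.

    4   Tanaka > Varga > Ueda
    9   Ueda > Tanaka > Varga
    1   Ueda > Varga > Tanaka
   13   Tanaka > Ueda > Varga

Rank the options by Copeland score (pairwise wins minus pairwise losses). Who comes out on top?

Tanaka

Pairwise results:
  Tanaka vs Varga: Tanaka wins 26–1.
  Tanaka vs Ueda: Tanaka wins 17–10.
  Varga vs Ueda: Ueda wins 23–4.
Copeland scores (wins − losses):
  Tanaka: 2 − 0 = 2
  Varga: 0 − 2 = -2
  Ueda: 1 − 1 = 0
Tanaka has the best Copeland score.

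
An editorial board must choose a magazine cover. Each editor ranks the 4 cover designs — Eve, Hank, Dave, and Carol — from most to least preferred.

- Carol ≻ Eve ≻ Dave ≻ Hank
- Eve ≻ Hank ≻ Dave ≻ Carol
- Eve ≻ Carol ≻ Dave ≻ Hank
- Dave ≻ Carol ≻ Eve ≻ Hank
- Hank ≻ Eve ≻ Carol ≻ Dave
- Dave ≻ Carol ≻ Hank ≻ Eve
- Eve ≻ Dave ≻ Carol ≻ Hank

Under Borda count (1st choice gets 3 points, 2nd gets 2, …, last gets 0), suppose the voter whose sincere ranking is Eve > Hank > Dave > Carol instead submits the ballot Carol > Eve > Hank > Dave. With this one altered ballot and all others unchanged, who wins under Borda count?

Carol

Borda totals with the altered ballot: Eve 13, Hank 5, Dave 10, Carol 14.
The switch changes the winner from Eve to Carol.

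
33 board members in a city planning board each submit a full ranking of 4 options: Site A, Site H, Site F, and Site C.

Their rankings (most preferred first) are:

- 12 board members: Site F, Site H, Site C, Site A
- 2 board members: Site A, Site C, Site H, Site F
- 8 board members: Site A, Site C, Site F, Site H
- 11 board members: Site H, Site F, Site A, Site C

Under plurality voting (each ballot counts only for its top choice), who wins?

First-place vote totals:
  Site A: 10
  Site H: 11
  Site F: 12
  Site C: 0
Site F has the most first-place votes.

Site F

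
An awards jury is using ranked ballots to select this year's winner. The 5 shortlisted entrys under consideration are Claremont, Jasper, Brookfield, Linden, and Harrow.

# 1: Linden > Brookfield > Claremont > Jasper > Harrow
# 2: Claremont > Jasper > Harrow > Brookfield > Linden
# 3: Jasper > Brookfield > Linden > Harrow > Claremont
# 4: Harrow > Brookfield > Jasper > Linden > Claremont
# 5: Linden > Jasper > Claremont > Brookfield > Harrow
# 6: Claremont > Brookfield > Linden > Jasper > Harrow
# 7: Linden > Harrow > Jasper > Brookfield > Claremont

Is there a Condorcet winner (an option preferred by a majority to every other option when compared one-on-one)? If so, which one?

No Condorcet winner

Head-to-head results (7 voters total):
Claremont vs Jasper: Jasper wins 4–3.
Claremont vs Brookfield: Brookfield wins 4–3.
Claremont vs Linden: Linden wins 5–2.
Claremont vs Harrow: Claremont wins 4–3.
Jasper vs Brookfield: Jasper wins 4–3.
Jasper vs Linden: Linden wins 4–3.
Jasper vs Harrow: Jasper wins 5–2.
Brookfield vs Linden: Brookfield wins 4–3.
Brookfield vs Harrow: Brookfield wins 4–3.
Linden vs Harrow: Linden wins 5–2.
No candidate beats all others: Jasper beats Brookfield beats Linden beats Jasper, a majority cycle.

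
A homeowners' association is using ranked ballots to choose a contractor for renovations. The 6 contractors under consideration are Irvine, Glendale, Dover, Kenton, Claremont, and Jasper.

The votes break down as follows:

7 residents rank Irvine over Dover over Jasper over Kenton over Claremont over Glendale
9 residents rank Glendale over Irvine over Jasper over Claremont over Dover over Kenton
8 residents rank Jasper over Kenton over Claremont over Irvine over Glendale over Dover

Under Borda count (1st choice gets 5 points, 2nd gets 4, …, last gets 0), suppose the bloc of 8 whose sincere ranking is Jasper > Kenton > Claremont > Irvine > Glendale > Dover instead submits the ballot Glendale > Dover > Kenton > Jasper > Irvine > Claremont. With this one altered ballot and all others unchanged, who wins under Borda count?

Borda totals with the altered ballot: Irvine 79, Glendale 85, Dover 69, Kenton 38, Claremont 25, Jasper 64.
The switch changes the winner from Jasper to Glendale.

Glendale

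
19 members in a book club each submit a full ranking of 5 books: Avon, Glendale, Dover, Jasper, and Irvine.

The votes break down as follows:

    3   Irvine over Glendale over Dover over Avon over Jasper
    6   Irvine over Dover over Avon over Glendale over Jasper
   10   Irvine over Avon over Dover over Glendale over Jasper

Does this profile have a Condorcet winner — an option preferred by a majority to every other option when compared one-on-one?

Head-to-head results (19 voters total):
Avon vs Glendale: Avon wins 16–3.
Avon vs Dover: Avon wins 10–9.
Avon vs Jasper: Avon wins 19–0.
Avon vs Irvine: Irvine wins 19–0.
Glendale vs Dover: Dover wins 16–3.
Glendale vs Jasper: Glendale wins 19–0.
Glendale vs Irvine: Irvine wins 19–0.
Dover vs Jasper: Dover wins 19–0.
Dover vs Irvine: Irvine wins 19–0.
Jasper vs Irvine: Irvine wins 19–0.
Irvine beats each rival — Avon (19–0), Glendale (19–0), Dover (19–0), Jasper (19–0) — so Irvine is the Condorcet winner.

Yes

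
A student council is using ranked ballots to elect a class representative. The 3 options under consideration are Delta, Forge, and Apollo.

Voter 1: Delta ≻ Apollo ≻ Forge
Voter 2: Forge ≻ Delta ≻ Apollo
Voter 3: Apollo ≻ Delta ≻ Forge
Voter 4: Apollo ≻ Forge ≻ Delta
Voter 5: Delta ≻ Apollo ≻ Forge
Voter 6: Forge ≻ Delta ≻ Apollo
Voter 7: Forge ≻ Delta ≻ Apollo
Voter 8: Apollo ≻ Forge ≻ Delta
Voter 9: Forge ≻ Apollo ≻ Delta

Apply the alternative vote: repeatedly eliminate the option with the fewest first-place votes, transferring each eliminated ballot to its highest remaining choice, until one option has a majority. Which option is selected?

Apollo

Round 1: Forge 4, Apollo 3, Delta 2. Delta has the fewest and is eliminated.
Round 2: Apollo 5, Forge 4. Apollo has a majority.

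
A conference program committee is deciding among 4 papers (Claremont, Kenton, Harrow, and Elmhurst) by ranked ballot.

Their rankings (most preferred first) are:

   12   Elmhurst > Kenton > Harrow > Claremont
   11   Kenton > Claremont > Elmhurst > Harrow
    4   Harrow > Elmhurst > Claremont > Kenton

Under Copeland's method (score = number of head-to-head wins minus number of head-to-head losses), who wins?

Pairwise results:
  Claremont vs Kenton: Kenton wins 23–4.
  Claremont vs Harrow: Harrow wins 16–11.
  Claremont vs Elmhurst: Elmhurst wins 16–11.
  Kenton vs Harrow: Kenton wins 23–4.
  Kenton vs Elmhurst: Elmhurst wins 16–11.
  Harrow vs Elmhurst: Elmhurst wins 23–4.
Copeland scores (wins − losses):
  Claremont: 0 − 3 = -3
  Kenton: 2 − 1 = 1
  Harrow: 1 − 2 = -1
  Elmhurst: 3 − 0 = 3
Elmhurst has the best Copeland score.

Elmhurst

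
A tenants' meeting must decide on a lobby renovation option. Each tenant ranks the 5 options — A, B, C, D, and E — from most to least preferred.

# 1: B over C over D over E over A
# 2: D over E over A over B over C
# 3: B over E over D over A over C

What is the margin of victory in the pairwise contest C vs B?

Ballots ranking C above B: 0.
Ballots ranking B above C: 3.
B wins 3–0, a margin of 3.

3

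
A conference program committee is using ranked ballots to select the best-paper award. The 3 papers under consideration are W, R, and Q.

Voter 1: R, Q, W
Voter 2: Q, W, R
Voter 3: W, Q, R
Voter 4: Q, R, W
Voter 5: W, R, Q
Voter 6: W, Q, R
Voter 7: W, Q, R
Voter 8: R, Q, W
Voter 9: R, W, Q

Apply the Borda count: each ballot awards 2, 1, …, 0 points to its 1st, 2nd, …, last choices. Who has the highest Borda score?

Borda scores:
  W: 0 + 1 + 2 + 0 + 2 + 2 + 2 + 0 + 1 = 10
  R: 2 + 0 + 0 + 1 + 1 + 0 + 0 + 2 + 2 = 8
  Q: 1 + 2 + 1 + 2 + 0 + 1 + 1 + 1 + 0 = 9
W has the highest total.

W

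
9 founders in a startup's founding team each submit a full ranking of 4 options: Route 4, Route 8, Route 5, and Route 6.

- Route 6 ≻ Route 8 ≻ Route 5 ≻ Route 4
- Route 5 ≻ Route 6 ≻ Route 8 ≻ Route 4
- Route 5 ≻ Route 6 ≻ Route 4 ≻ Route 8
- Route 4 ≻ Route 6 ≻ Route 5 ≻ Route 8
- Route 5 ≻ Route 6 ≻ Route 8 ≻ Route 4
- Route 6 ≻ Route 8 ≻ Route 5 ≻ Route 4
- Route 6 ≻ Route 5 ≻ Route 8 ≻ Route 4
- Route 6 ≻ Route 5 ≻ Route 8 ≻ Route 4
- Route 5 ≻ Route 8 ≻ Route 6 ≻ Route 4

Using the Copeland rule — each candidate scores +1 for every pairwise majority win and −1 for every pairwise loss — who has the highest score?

Route 6

Pairwise results:
  Route 4 vs Route 8: Route 8 wins 7–2.
  Route 4 vs Route 5: Route 5 wins 8–1.
  Route 4 vs Route 6: Route 6 wins 8–1.
  Route 8 vs Route 5: Route 5 wins 7–2.
  Route 8 vs Route 6: Route 6 wins 8–1.
  Route 5 vs Route 6: Route 6 wins 5–4.
Copeland scores (wins − losses):
  Route 4: 0 − 3 = -3
  Route 8: 1 − 2 = -1
  Route 5: 2 − 1 = 1
  Route 6: 3 − 0 = 3
Route 6 has the best Copeland score.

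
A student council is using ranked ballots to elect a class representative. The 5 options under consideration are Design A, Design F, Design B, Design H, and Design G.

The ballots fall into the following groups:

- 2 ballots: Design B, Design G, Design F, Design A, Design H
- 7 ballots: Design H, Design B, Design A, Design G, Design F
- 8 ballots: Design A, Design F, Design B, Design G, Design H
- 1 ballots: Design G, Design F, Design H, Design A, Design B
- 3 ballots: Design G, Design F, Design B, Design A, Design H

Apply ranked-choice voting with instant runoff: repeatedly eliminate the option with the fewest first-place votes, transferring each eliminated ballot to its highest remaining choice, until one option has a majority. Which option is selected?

Round 1: Design A 8, Design H 7, Design G 4, Design B 2, Design F 0. Design F has the fewest and is eliminated.
Round 2: Design A 8, Design H 7, Design G 4, Design B 2. Design B has the fewest and is eliminated.
Round 3: Design A 8, Design H 7, Design G 6. Design G has the fewest and is eliminated.
Round 4: Design A 13, Design H 8. Design A has a majority.

Design A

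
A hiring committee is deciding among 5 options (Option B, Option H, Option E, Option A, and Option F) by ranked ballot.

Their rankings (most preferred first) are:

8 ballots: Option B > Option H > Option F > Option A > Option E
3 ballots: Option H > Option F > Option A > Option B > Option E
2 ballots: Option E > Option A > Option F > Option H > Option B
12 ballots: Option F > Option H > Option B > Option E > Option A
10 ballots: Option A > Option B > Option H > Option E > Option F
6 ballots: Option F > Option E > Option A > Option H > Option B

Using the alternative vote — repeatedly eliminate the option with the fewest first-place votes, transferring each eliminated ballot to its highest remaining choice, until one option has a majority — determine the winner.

Option F

Round 1: Option F 18, Option A 10, Option B 8, Option H 3, Option E 2. Option E has the fewest and is eliminated.
Round 2: Option F 18, Option A 12, Option B 8, Option H 3. Option H has the fewest and is eliminated.
Round 3: Option F 21, Option A 12, Option B 8. Option F has a majority.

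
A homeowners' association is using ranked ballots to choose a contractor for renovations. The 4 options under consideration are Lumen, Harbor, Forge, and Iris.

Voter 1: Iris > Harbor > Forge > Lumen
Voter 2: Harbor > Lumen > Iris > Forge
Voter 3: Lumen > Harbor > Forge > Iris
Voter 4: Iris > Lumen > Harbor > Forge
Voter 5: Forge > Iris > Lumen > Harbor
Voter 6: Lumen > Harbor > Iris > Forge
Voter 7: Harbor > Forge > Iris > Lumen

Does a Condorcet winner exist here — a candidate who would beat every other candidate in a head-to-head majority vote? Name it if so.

Head-to-head results (7 voters total):
Lumen vs Harbor: Lumen wins 4–3.
Lumen vs Forge: Lumen wins 4–3.
Lumen vs Iris: Iris wins 4–3.
Harbor vs Forge: Harbor wins 6–1.
Harbor vs Iris: Harbor wins 4–3.
Forge vs Iris: Iris wins 4–3.
No candidate beats all others: Lumen beats Harbor beats Iris beats Lumen, a majority cycle.

None — there is no Condorcet winner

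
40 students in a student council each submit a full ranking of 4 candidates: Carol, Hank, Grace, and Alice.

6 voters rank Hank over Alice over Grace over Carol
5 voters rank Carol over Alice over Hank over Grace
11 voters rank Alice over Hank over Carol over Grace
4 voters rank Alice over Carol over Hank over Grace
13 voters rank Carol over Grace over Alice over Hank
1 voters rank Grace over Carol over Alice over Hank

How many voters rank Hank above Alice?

Ballots ranking Hank above Alice: 6.
Ballots ranking Alice above Hank: 5+11+4+13+1 = 34.
So 6 of 40 voters prefer Hank to Alice.

6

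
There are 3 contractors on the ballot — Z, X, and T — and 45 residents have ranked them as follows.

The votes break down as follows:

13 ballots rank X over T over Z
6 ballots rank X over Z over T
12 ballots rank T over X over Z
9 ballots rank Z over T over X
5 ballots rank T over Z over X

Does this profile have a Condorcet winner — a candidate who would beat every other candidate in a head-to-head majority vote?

Yes

Head-to-head results (45 voters total):
Z vs X: X wins 31–14.
Z vs T: T wins 30–15.
X vs T: T wins 26–19.
T beats each rival — Z (30–15), X (26–19) — so T is the Condorcet winner.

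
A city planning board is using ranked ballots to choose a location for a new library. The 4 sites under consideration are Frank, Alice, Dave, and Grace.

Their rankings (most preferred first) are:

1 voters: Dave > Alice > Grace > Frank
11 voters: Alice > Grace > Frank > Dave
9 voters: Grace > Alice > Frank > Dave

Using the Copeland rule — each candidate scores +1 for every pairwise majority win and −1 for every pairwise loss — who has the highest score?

Alice

Pairwise results:
  Frank vs Alice: Alice wins 21–0.
  Frank vs Dave: Frank wins 20–1.
  Frank vs Grace: Grace wins 21–0.
  Alice vs Dave: Alice wins 20–1.
  Alice vs Grace: Alice wins 12–9.
  Dave vs Grace: Grace wins 20–1.
Copeland scores (wins − losses):
  Frank: 1 − 2 = -1
  Alice: 3 − 0 = 3
  Dave: 0 − 3 = -3
  Grace: 2 − 1 = 1
Alice has the best Copeland score.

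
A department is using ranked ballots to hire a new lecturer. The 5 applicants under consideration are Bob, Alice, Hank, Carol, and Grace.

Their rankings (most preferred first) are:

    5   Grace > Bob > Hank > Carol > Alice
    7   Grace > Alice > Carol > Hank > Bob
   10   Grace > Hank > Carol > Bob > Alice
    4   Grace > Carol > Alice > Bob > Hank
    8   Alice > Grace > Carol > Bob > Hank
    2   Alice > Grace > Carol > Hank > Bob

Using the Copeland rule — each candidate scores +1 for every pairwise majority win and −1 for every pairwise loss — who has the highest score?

Pairwise results:
  Bob vs Alice: Alice wins 21–15.
  Bob vs Hank: Hank wins 19–17.
  Bob vs Carol: Carol wins 31–5.
  Bob vs Grace: Grace wins 36–0.
  Alice vs Hank: Alice wins 21–15.
  Alice vs Carol: Carol wins 19–17.
  Alice vs Grace: Grace wins 26–10.
  Hank vs Carol: Carol wins 21–15.
  Hank vs Grace: Grace wins 36–0.
  Carol vs Grace: Grace wins 36–0.
Copeland scores (wins − losses):
  Bob: 0 − 4 = -4
  Alice: 2 − 2 = 0
  Hank: 1 − 3 = -2
  Carol: 3 − 1 = 2
  Grace: 4 − 0 = 4
Grace has the best Copeland score.

Grace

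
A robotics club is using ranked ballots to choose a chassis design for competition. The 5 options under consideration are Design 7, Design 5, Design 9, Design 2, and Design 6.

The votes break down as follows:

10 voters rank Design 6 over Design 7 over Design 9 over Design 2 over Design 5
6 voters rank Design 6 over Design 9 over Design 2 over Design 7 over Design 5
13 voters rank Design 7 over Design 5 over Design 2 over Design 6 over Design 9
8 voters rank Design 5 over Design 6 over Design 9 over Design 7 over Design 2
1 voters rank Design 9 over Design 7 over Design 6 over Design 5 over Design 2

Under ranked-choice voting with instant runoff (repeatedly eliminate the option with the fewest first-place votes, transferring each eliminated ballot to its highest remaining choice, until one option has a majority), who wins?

Design 6

Round 1: Design 6 16, Design 7 13, Design 5 8, Design 9 1, Design 2 0. Design 2 has the fewest and is eliminated.
Round 2: Design 6 16, Design 7 13, Design 5 8, Design 9 1. Design 9 has the fewest and is eliminated.
Round 3: Design 6 16, Design 7 14, Design 5 8. Design 5 has the fewest and is eliminated.
Round 4: Design 6 24, Design 7 14. Design 6 has a majority.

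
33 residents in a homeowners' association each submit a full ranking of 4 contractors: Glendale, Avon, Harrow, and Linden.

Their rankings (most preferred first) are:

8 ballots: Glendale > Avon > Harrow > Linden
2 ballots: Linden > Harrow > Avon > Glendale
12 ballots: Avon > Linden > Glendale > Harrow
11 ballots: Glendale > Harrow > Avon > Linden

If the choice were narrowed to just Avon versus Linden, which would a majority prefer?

Avon

Ballots ranking Avon above Linden: 8+12+11 = 31.
Ballots ranking Linden above Avon: 2.
Avon wins the head-to-head, 31–2.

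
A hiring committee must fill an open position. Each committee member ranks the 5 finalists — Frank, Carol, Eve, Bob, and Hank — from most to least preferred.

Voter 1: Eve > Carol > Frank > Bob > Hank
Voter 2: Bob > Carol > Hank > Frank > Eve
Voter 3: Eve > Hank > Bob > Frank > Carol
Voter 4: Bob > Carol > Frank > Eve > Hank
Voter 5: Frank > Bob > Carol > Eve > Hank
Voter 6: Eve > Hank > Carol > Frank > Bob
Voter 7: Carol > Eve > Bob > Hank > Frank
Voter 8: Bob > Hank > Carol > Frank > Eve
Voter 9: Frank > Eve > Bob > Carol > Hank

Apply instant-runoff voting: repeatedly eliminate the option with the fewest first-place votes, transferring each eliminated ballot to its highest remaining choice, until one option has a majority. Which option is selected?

Round 1: Eve 3, Bob 3, Frank 2, Carol 1, Hank 0. Hank has the fewest and is eliminated.
Round 2: Eve 3, Bob 3, Frank 2, Carol 1. Carol has the fewest and is eliminated.
Round 3: Eve 4, Bob 3, Frank 2. Frank has the fewest and is eliminated.
Round 4: Eve 5, Bob 4. Eve has a majority.

Eve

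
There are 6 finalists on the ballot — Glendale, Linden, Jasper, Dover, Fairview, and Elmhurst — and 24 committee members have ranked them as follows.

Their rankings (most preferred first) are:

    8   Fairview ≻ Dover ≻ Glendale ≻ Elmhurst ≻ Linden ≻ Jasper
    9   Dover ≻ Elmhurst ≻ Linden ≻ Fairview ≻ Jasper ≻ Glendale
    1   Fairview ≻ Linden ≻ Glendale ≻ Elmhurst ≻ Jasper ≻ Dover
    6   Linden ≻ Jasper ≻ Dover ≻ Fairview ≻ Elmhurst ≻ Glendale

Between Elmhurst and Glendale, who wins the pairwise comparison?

Elmhurst

Ballots ranking Elmhurst above Glendale: 9+6 = 15.
Ballots ranking Glendale above Elmhurst: 8+1 = 9.
Elmhurst wins the head-to-head, 15–9.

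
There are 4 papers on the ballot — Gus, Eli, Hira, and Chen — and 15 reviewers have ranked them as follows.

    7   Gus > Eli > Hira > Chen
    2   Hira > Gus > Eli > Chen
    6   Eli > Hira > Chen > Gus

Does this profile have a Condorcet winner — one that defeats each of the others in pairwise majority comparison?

Head-to-head results (15 voters total):
Gus vs Eli: Gus wins 9–6.
Gus vs Hira: Hira wins 8–7.
Gus vs Chen: Gus wins 9–6.
Eli vs Hira: Eli wins 13–2.
Eli vs Chen: Eli wins 15–0.
Hira vs Chen: Hira wins 15–0.
No candidate beats all others: Gus beats Eli beats Hira beats Gus, a majority cycle.

No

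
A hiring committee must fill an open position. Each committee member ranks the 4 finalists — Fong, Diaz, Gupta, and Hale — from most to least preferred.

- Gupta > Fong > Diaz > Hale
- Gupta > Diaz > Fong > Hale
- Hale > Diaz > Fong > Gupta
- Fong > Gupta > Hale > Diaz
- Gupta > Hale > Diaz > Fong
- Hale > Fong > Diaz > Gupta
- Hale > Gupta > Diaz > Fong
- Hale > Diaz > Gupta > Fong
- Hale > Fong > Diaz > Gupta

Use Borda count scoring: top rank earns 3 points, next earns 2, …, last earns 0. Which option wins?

Borda scores:
  Fong: 2 + 1 + 1 + 3 + 0 + 2 + 0 + 0 + 2 = 11
  Diaz: 1 + 2 + 2 + 0 + 1 + 1 + 1 + 2 + 1 = 11
  Gupta: 3 + 3 + 0 + 2 + 3 + 0 + 2 + 1 + 0 = 14
  Hale: 0 + 0 + 3 + 1 + 2 + 3 + 3 + 3 + 3 = 18
Hale has the highest total.

Hale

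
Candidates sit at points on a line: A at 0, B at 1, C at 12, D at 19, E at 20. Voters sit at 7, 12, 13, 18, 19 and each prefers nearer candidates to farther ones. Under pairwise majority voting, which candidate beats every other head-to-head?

C

With single-peaked preferences on a line, the Condorcet winner is the candidate closest to the median voter.
The median voter (position 13) is closest to C at 12.
Check: C vs B — voters closer to C: 5 of 5.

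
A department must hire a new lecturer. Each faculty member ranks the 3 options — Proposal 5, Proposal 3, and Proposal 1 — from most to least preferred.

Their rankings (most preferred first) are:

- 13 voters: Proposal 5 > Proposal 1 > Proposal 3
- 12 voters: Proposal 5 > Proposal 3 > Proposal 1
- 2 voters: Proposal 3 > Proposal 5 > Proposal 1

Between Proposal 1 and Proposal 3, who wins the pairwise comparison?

Ballots ranking Proposal 1 above Proposal 3: 13.
Ballots ranking Proposal 3 above Proposal 1: 12+2 = 14.
Proposal 3 wins the head-to-head, 14–13.

Proposal 3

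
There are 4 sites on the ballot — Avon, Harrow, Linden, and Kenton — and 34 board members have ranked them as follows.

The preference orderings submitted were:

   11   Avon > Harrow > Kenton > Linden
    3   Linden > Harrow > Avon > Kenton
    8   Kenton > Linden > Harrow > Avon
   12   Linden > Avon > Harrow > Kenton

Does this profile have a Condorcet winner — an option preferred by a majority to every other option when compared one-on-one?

No

Head-to-head results (34 voters total):
Avon vs Harrow: Avon wins 23–11.
Avon vs Linden: Linden wins 23–11.
Avon vs Kenton: Avon wins 26–8.
Harrow vs Linden: Linden wins 23–11.
Harrow vs Kenton: Harrow wins 26–8.
Linden vs Kenton: Kenton wins 19–15.
No candidate beats all others: Avon beats Kenton beats Linden beats Avon, a majority cycle.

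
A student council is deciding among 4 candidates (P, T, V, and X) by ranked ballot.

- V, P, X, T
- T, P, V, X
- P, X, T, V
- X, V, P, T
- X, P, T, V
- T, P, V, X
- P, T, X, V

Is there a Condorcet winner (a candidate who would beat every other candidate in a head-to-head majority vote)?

Head-to-head results (7 voters total):
P vs T: P wins 5–2.
P vs V: P wins 5–2.
P vs X: P wins 5–2.
T vs V: T wins 5–2.
T vs X: X wins 4–3.
V vs X: X wins 4–3.
P beats each rival — T (5–2), V (5–2), X (5–2) — so P is the Condorcet winner.

Yes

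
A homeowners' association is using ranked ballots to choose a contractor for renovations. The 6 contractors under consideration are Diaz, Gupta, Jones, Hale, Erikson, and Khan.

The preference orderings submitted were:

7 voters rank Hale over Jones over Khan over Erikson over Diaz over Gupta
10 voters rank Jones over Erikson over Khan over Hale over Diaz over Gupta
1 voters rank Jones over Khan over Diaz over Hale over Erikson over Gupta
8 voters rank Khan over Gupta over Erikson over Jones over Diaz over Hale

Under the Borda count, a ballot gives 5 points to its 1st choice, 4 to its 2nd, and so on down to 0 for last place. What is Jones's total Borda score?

99

Borda scores:
  Diaz: 7·1 + 10·1 + 3 + 8·1 = 28
  Gupta: 7·0 + 10·0 + 0 + 8·4 = 32
  Jones: 7·4 + 10·5 + 5 + 8·2 = 99
  Hale: 7·5 + 10·2 + 2 + 8·0 = 57
  Erikson: 7·2 + 10·4 + 1 + 8·3 = 79
  Khan: 7·3 + 10·3 + 4 + 8·5 = 95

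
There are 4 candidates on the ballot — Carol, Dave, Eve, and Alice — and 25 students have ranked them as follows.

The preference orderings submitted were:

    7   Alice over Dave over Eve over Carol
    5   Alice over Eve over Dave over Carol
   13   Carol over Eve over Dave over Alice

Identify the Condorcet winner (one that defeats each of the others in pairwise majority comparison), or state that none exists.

Head-to-head results (25 voters total):
Carol vs Dave: Carol wins 13–12.
Carol vs Eve: Carol wins 13–12.
Carol vs Alice: Carol wins 13–12.
Dave vs Eve: Eve wins 18–7.
Dave vs Alice: Dave wins 13–12.
Eve vs Alice: Eve wins 13–12.
Carol beats each rival — Dave (13–12), Eve (13–12), Alice (13–12) — so Carol is the Condorcet winner.

Carol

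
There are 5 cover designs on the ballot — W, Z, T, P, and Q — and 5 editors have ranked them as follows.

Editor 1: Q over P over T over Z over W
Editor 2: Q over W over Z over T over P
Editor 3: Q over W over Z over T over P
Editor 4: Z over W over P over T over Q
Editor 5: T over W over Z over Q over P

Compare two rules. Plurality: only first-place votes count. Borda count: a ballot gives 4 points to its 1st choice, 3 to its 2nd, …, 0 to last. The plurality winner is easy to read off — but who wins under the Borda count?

Q

Plurality first-place counts: W 0, Z 1, T 1, P 0, Q 3 → Q.
Borda totals: W 12, Z 11, T 9, P 5, Q 13 → Q.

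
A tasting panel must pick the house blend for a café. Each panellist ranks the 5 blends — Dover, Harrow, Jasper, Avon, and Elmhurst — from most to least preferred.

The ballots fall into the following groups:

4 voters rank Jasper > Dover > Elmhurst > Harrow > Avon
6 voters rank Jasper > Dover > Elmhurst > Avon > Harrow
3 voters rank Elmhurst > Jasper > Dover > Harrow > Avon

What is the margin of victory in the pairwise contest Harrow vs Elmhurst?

Ballots ranking Harrow above Elmhurst: 0.
Ballots ranking Elmhurst above Harrow: 4+6+3 = 13.
Elmhurst wins 13–0, a margin of 13.

13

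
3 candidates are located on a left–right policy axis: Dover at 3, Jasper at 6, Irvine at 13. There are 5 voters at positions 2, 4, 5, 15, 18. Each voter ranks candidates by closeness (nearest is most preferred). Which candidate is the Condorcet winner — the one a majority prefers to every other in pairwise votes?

With single-peaked preferences on a line, the Condorcet winner is the candidate closest to the median voter.
The median voter (position 5) is closest to Jasper at 6.
Check: Jasper vs Irvine — voters closer to Jasper: 3 of 5.

Jasper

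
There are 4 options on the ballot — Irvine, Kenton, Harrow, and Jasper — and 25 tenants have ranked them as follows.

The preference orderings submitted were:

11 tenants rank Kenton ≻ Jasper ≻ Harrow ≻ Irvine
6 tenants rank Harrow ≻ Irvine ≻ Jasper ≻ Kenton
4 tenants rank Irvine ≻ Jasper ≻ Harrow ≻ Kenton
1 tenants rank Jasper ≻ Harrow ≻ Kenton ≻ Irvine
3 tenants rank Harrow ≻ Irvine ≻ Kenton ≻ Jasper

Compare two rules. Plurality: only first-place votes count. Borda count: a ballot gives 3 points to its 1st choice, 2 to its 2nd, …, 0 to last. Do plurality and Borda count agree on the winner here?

Plurality first-place counts: Irvine 4, Kenton 11, Harrow 9, Jasper 1 → Kenton.
Borda totals: Irvine 30, Kenton 37, Harrow 44, Jasper 39 → Harrow.
The two rules disagree: plurality picks Kenton, Borda picks Harrow.

No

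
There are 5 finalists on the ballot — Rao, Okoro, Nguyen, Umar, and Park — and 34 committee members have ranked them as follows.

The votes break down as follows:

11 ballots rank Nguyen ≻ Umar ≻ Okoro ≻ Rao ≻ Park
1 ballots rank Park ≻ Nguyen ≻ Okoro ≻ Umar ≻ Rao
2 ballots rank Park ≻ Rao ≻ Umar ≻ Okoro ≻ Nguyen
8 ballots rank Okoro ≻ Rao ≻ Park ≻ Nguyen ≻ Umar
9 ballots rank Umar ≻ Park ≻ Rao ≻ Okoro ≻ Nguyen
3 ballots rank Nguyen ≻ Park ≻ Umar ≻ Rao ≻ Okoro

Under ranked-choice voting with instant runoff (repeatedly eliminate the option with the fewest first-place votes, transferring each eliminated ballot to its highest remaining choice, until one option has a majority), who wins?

Nguyen

Round 1: Nguyen 14, Umar 9, Okoro 8, Park 3, Rao 0. Rao has the fewest and is eliminated.
Round 2: Nguyen 14, Umar 9, Okoro 8, Park 3. Park has the fewest and is eliminated.
Round 3: Nguyen 15, Umar 11, Okoro 8. Okoro has the fewest and is eliminated.
Round 4: Nguyen 23, Umar 11. Nguyen has a majority.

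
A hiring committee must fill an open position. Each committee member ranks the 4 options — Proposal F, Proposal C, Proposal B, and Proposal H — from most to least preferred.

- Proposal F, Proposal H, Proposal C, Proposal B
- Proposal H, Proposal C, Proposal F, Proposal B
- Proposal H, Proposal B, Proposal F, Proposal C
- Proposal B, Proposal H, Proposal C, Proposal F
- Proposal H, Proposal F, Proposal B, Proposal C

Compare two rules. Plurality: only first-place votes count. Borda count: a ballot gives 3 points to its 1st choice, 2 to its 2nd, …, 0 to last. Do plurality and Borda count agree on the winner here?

Plurality first-place counts: Proposal F 1, Proposal C 0, Proposal B 1, Proposal H 3 → Proposal H.
Borda totals: Proposal F 7, Proposal C 4, Proposal B 6, Proposal H 13 → Proposal H.
The two rules agree on Proposal H.

Yes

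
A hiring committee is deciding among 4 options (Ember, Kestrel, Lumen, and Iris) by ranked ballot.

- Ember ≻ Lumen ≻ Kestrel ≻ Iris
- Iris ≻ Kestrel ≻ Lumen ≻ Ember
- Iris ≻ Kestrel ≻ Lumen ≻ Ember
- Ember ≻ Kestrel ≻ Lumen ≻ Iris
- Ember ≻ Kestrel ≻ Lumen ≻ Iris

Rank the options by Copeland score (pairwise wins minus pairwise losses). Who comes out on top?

Ember

Pairwise results:
  Ember vs Kestrel: Ember wins 3–2.
  Ember vs Lumen: Ember wins 3–2.
  Ember vs Iris: Ember wins 3–2.
  Kestrel vs Lumen: Kestrel wins 4–1.
  Kestrel vs Iris: Kestrel wins 3–2.
  Lumen vs Iris: Lumen wins 3–2.
Copeland scores (wins − losses):
  Ember: 3 − 0 = 3
  Kestrel: 2 − 1 = 1
  Lumen: 1 − 2 = -1
  Iris: 0 − 3 = -3
Ember has the best Copeland score.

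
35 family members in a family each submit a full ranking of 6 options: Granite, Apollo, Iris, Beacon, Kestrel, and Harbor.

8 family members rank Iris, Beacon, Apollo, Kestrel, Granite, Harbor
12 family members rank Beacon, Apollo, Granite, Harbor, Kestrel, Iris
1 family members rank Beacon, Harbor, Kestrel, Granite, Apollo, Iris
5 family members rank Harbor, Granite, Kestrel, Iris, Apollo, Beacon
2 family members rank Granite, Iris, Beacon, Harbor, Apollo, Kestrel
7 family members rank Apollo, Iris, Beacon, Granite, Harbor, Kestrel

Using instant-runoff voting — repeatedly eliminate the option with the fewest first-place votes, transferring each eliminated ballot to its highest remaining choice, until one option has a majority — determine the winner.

Iris

Round 1: Beacon 13, Iris 8, Apollo 7, Harbor 5, Granite 2, Kestrel 0. Kestrel has the fewest and is eliminated.
Round 2: Beacon 13, Iris 8, Apollo 7, Harbor 5, Granite 2. Granite has the fewest and is eliminated.
Round 3: Beacon 13, Iris 10, Apollo 7, Harbor 5. Harbor has the fewest and is eliminated.
Round 4: Iris 15, Beacon 13, Apollo 7. Apollo has the fewest and is eliminated.
Round 5: Iris 22, Beacon 13. Iris has a majority.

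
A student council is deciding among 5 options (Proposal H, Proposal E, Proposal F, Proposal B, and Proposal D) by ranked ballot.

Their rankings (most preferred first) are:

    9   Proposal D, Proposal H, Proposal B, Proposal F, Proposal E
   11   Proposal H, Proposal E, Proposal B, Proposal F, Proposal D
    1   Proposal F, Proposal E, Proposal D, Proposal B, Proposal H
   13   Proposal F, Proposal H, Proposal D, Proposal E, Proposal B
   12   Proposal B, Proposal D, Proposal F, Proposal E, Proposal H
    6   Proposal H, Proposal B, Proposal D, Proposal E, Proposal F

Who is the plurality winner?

Proposal H

First-place vote totals:
  Proposal H: 17
  Proposal E: 0
  Proposal F: 14
  Proposal B: 12
  Proposal D: 9
Proposal H has the most first-place votes.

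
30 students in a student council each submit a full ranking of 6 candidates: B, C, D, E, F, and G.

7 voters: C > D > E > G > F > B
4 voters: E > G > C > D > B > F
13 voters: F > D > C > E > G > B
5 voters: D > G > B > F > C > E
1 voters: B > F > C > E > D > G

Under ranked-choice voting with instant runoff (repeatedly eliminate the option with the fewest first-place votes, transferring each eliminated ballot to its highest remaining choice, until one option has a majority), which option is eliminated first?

G

Round 1: F 13, C 7, D 5, E 4, B 1, G 0. G has the fewest and is eliminated.
Round 2: F 13, C 7, D 5, E 4, B 1. B has the fewest and is eliminated.
Round 3: F 14, C 7, D 5, E 4. E has the fewest and is eliminated.
Round 4: F 14, C 11, D 5. D has the fewest and is eliminated.
Round 5: F 19, C 11. F has a majority.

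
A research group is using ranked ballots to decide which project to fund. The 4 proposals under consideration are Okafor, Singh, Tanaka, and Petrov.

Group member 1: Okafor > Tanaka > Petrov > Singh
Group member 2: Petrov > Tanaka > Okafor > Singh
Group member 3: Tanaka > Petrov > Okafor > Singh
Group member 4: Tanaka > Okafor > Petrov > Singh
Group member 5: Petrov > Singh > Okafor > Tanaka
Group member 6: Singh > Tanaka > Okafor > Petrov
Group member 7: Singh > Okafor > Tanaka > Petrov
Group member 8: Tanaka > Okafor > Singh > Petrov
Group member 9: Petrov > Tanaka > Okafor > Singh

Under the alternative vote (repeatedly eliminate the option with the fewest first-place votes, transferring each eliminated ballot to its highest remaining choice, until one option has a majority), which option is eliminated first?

Round 1: Tanaka 3, Petrov 3, Singh 2, Okafor 1. Okafor has the fewest and is eliminated.
Round 2: Tanaka 4, Petrov 3, Singh 2. Singh has the fewest and is eliminated.
Round 3: Tanaka 6, Petrov 3. Tanaka has a majority.

Okafor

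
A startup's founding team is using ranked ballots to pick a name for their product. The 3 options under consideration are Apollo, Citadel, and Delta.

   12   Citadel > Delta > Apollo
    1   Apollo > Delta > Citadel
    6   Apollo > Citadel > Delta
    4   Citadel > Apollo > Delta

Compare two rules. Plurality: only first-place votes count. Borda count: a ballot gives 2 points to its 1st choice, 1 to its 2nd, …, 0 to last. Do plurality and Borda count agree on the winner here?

Yes

Plurality first-place counts: Apollo 7, Citadel 16, Delta 0 → Citadel.
Borda totals: Apollo 18, Citadel 38, Delta 13 → Citadel.
The two rules agree on Citadel.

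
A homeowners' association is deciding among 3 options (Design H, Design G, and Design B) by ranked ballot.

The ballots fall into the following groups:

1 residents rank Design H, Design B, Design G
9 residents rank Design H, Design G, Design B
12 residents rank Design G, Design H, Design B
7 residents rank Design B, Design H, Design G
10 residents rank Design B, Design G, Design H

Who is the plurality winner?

First-place vote totals:
  Design H: 10
  Design G: 12
  Design B: 17
Design B has the most first-place votes.

Design B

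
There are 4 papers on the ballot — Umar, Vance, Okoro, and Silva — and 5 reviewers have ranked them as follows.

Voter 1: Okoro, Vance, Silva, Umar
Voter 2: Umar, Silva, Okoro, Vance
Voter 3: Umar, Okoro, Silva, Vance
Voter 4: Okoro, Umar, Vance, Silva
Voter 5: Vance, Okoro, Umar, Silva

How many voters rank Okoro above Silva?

Ballots ranking Okoro above Silva: 4.
Ballots ranking Silva above Okoro: 1.
So 4 of 5 voters prefer Okoro to Silva.

4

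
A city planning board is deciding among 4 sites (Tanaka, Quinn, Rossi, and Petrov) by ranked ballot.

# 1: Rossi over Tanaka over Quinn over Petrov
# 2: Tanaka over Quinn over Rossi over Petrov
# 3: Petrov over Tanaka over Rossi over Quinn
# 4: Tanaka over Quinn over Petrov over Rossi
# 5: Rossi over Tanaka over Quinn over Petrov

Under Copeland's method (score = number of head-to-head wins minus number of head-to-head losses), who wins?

Tanaka

Pairwise results:
  Tanaka vs Quinn: Tanaka wins 5–0.
  Tanaka vs Rossi: Tanaka wins 3–2.
  Tanaka vs Petrov: Tanaka wins 4–1.
  Quinn vs Rossi: Rossi wins 3–2.
  Quinn vs Petrov: Quinn wins 4–1.
  Rossi vs Petrov: Rossi wins 3–2.
Copeland scores (wins − losses):
  Tanaka: 3 − 0 = 3
  Quinn: 1 − 2 = -1
  Rossi: 2 − 1 = 1
  Petrov: 0 − 3 = -3
Tanaka has the best Copeland score.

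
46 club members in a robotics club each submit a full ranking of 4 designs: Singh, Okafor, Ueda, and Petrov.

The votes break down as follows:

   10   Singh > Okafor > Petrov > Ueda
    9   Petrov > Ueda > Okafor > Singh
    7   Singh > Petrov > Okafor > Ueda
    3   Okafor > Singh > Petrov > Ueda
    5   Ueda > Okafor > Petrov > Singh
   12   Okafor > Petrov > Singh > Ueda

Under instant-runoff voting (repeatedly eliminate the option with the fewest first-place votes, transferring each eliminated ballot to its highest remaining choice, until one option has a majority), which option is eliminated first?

Ueda

Round 1: Singh 17, Okafor 15, Petrov 9, Ueda 5. Ueda has the fewest and is eliminated.
Round 2: Okafor 20, Singh 17, Petrov 9. Petrov has the fewest and is eliminated.
Round 3: Okafor 29, Singh 17. Okafor has a majority.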